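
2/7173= 2/7173 = 0.00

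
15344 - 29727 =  - 14383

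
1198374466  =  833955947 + 364418519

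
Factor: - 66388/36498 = -4742/2607 = - 2^1 * 3^( - 1)*11^ ( -1) *79^(-1) *2371^1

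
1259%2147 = 1259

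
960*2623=2518080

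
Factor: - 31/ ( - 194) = 2^( -1)*31^1*97^( - 1 ) 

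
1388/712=347/178=1.95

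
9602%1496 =626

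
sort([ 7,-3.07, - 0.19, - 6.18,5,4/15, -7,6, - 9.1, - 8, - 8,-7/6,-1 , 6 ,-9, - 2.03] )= [ - 9.1,  -  9, - 8,- 8, - 7,  -  6.18, - 3.07, - 2.03, - 7/6 , - 1, - 0.19,4/15,5,6,6, 7 ]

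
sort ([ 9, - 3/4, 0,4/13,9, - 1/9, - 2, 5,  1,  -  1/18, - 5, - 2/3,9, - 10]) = [ - 10,-5, - 2,  -  3/4, - 2/3, - 1/9,  -  1/18, 0,4/13, 1,5 , 9 , 9,9] 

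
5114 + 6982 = 12096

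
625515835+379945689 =1005461524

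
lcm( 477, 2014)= 18126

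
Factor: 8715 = 3^1*5^1 * 7^1*83^1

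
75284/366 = 37642/183 = 205.69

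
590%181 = 47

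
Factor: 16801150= 2^1*5^2*29^1*11587^1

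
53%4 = 1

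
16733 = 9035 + 7698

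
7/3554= 7/3554 = 0.00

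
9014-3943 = 5071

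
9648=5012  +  4636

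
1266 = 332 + 934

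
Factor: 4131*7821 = 32308551 = 3^7*11^1*17^1*79^1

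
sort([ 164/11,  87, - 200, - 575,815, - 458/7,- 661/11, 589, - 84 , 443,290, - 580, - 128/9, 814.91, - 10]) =[ - 580, - 575, - 200, - 84 ,- 458/7, - 661/11 , - 128/9, - 10,164/11, 87,290, 443,589,814.91,815 ] 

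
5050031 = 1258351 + 3791680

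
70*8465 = 592550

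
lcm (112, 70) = 560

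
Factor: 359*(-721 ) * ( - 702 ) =181704978= 2^1*3^3*7^1*13^1*103^1*359^1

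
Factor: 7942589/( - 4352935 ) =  - 5^ ( - 1)*17^( - 1)*19^1*83^( -1)*617^( - 1)*418031^1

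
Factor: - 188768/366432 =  - 3^( - 1 )*11^ ( - 1 )*17^1 = - 17/33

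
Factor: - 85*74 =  - 6290 = - 2^1*5^1*17^1*37^1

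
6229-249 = 5980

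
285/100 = 57/20 = 2.85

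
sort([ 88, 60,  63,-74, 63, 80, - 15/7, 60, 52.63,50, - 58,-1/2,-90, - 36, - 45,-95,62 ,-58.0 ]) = [- 95, - 90, - 74, - 58, - 58.0,  -  45,-36,-15/7, - 1/2,  50, 52.63,60, 60, 62,  63,  63,80, 88 ]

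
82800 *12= 993600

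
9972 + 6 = 9978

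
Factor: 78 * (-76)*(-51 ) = 2^3* 3^2 *13^1*17^1 * 19^1 =302328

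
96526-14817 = 81709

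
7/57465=7/57465 = 0.00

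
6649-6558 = 91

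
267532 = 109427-  -  158105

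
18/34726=9/17363 = 0.00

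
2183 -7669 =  - 5486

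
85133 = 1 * 85133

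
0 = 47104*0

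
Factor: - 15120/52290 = - 2^3*3^1*83^(-1) = - 24/83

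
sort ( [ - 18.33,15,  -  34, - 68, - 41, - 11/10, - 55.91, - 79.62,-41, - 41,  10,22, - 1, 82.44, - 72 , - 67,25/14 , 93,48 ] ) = [  -  79.62, - 72, - 68, - 67, - 55.91 ,  -  41,  -  41, -41, - 34, - 18.33,-11/10, - 1, 25/14,10,15, 22, 48, 82.44, 93]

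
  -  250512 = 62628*( - 4 )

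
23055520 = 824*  27980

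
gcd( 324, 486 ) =162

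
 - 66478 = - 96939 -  - 30461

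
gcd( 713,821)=1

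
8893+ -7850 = 1043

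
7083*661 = 4681863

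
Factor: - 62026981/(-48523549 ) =19^( - 1 )*47^1*1319723^1*2553871^ ( - 1)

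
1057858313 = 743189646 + 314668667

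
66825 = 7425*9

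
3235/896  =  3235/896 = 3.61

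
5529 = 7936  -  2407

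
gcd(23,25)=1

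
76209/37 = 76209/37 = 2059.70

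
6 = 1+5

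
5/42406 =5/42406 = 0.00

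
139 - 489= - 350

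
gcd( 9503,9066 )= 1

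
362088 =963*376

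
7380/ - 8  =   - 1845/2  =  -  922.50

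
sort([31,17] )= [ 17, 31 ]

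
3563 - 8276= - 4713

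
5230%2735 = 2495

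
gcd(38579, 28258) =1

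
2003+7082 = 9085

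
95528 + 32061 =127589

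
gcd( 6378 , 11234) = 2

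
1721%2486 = 1721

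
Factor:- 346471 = - 233^1 * 1487^1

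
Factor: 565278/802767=2^1 * 7^(- 1)*127^(  -  1)*313^1  =  626/889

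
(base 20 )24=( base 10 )44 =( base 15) 2e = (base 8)54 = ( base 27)1h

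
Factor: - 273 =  - 3^1*7^1 * 13^1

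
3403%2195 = 1208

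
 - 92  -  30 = -122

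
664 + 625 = 1289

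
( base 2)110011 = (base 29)1M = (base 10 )51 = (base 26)1p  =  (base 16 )33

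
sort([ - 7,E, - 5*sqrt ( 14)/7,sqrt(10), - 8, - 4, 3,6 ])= [ - 8, - 7, - 4 , - 5*sqrt(14 ) /7,E, 3 , sqrt ( 10)  ,  6]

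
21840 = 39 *560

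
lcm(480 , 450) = 7200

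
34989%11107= 1668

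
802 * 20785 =16669570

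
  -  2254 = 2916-5170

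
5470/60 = 547/6 = 91.17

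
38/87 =38/87 = 0.44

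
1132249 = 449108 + 683141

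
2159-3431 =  - 1272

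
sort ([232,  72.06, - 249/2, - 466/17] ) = [ - 249/2, - 466/17,72.06,232]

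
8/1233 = 8/1233=0.01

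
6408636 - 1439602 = 4969034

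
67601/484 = 67601/484 = 139.67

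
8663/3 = 8663/3 = 2887.67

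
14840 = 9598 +5242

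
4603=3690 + 913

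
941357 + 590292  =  1531649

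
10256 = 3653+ 6603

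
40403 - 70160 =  - 29757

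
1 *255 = 255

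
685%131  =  30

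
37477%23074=14403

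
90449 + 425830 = 516279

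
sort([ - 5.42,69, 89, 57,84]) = [-5.42 , 57, 69, 84, 89]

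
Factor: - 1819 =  - 17^1*107^1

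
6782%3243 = 296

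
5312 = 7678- 2366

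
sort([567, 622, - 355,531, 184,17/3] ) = [-355,  17/3,  184, 531,567, 622]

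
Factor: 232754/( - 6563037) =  - 2^1*3^( - 1) * 13^( - 1 )*17^(-1)*19^( - 1)*29^1*521^( - 1)*4013^1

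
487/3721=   487/3721 = 0.13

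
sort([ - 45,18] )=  [-45, 18] 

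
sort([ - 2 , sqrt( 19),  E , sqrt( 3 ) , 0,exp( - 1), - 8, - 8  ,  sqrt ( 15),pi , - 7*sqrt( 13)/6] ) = [ - 8,-8, - 7*sqrt( 13)/6, - 2,0,exp(  -  1 ),sqrt( 3), E,pi,sqrt( 15), sqrt( 19)]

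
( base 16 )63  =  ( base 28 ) 3f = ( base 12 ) 83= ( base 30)39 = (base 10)99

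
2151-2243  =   - 92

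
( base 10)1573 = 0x625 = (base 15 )6ed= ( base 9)2137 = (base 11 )1200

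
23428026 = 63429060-40001034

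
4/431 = 4/431 = 0.01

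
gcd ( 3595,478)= 1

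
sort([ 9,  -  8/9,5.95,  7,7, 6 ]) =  [ - 8/9,5.95,6,7 , 7, 9]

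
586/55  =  10 + 36/55 = 10.65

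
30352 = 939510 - 909158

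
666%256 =154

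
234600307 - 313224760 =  - 78624453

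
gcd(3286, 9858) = 3286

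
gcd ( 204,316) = 4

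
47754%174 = 78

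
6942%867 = 6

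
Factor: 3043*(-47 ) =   -  17^1*47^1*179^1 = - 143021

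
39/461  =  39/461= 0.08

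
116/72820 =29/18205 = 0.00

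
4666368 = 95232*49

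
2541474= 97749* 26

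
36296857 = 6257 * 5801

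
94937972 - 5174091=89763881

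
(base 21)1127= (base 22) K35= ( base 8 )23027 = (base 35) 7xl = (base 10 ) 9751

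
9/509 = 9/509 = 0.02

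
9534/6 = 1589 = 1589.00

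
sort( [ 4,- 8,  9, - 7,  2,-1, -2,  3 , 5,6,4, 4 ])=[ - 8, - 7,-2, - 1, 2,3,4 , 4,4, 5  ,  6, 9]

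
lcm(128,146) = 9344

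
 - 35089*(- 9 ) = 315801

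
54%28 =26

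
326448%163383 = 163065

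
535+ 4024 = 4559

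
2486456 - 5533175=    - 3046719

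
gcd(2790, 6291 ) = 9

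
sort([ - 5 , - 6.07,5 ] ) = [ - 6.07 , -5, 5 ] 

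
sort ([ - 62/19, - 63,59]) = [ - 63, - 62/19 , 59]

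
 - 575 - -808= 233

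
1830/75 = 24 + 2/5 = 24.40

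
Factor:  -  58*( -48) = 2784 = 2^5 * 3^1*29^1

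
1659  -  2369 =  - 710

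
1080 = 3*360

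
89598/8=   44799/4 = 11199.75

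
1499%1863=1499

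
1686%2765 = 1686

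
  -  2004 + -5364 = - 7368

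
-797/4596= - 797/4596 = - 0.17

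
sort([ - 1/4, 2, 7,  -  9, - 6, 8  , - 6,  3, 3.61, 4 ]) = [ - 9, - 6, - 6, - 1/4, 2, 3, 3.61, 4 , 7, 8 ]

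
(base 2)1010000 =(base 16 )50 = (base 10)80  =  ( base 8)120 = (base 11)73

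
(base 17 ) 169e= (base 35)5JO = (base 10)6814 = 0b1101010011110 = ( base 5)204224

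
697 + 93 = 790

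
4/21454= 2/10727 = 0.00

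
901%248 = 157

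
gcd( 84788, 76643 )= 1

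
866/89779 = 866/89779 = 0.01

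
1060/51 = 1060/51=20.78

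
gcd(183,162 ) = 3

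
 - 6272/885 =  - 6272/885 = - 7.09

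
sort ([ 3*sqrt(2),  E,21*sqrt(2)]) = [ E,3*sqrt(2 ),  21*sqrt(2 )] 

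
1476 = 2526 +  - 1050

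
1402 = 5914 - 4512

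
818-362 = 456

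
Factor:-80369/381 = -3^( - 1)*127^( - 1)*80369^1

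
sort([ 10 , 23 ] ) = [10,  23] 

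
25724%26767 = 25724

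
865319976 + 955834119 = 1821154095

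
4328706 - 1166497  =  3162209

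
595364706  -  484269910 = 111094796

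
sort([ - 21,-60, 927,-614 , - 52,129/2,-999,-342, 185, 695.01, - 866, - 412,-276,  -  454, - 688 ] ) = [-999,-866,-688, - 614, -454,- 412,-342, - 276, - 60,-52,-21, 129/2, 185, 695.01 , 927]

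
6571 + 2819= 9390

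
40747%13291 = 874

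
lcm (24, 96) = 96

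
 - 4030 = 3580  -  7610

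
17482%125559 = 17482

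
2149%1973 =176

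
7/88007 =7/88007 = 0.00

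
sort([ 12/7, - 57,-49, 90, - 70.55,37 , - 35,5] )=[ - 70.55,  -  57, - 49, -35 , 12/7,5 , 37,90] 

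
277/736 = 277/736 =0.38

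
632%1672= 632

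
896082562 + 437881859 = 1333964421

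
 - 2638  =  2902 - 5540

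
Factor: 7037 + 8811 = 2^3*7^1*283^1 = 15848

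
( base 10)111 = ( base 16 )6f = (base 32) 3F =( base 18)63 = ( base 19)5g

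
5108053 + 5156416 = 10264469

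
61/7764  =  61/7764 = 0.01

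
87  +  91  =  178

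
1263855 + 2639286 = 3903141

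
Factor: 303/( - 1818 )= - 1/6 = -  2^(- 1)*3^( - 1 )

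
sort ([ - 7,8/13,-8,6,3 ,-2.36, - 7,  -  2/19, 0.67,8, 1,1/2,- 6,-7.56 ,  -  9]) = [ - 9, - 8, - 7.56, - 7, - 7, - 6, - 2.36, - 2/19, 1/2,8/13,  0.67,1 , 3, 6, 8 ]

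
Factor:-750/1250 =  - 3/5 = -3^1*5^(-1) 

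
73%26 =21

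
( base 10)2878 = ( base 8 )5476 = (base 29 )3c7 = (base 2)101100111110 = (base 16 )b3e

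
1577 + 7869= 9446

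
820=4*205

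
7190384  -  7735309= -544925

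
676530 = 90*7517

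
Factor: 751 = 751^1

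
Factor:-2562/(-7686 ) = 3^( - 1 ) = 1/3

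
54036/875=61 + 661/875 = 61.76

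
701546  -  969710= - 268164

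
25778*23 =592894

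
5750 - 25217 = - 19467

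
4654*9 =41886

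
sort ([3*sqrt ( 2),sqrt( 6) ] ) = [sqrt( 6 ) , 3*sqrt( 2) ] 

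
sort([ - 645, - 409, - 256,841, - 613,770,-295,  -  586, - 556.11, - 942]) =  [  -  942, - 645, - 613,-586, - 556.11, -409,-295, - 256,770, 841]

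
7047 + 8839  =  15886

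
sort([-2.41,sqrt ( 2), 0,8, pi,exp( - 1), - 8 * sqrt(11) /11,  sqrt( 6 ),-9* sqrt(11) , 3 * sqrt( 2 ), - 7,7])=[ - 9*sqrt(11 ), - 7, -8*sqrt(11 ) /11, - 2.41,0,exp ( - 1),sqrt(2 ),sqrt( 6 ), pi,3*sqrt( 2 ),7, 8 ]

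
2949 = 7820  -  4871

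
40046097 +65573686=105619783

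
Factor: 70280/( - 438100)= -3514/21905 = - 2^1*5^ (-1)*7^1*13^(-1 )*251^1*337^(  -  1 ) 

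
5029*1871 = 9409259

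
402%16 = 2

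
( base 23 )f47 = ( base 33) 7CF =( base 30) 8ro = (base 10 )8034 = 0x1f62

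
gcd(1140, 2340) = 60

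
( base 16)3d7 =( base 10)983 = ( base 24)1gn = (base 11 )814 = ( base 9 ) 1312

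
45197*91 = 4112927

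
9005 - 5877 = 3128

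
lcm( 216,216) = 216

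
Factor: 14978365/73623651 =788335/3874929 = 3^ ( - 1)*5^1*17^( - 1 ) * 75979^( - 1 )*157667^1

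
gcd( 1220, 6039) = 61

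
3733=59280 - 55547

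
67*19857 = 1330419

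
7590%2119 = 1233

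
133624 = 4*33406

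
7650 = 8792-1142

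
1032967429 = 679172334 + 353795095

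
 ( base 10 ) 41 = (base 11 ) 38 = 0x29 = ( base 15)2b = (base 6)105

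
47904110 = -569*( - 84190 ) 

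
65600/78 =32800/39 = 841.03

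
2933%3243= 2933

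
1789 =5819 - 4030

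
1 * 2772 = 2772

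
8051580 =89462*90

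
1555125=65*23925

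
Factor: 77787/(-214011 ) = -201/553 = -3^1*7^(-1)*67^1*79^( -1) 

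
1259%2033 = 1259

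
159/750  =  53/250 = 0.21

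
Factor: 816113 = 816113^1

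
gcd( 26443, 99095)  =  1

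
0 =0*59119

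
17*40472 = 688024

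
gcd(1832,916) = 916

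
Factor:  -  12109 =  - 12109^1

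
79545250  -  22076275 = 57468975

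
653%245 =163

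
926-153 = 773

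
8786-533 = 8253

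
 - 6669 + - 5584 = - 12253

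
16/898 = 8/449 = 0.02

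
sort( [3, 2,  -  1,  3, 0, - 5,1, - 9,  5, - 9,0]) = [ - 9,-9, - 5,-1, 0, 0, 1, 2,3,3,5]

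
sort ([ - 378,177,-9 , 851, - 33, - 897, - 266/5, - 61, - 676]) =[ - 897, -676, - 378, - 61, - 266/5, - 33 , - 9,177, 851] 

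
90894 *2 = 181788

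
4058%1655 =748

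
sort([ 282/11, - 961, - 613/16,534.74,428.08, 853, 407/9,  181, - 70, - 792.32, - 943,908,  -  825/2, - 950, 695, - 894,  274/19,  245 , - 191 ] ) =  [ - 961, - 950, - 943, - 894, -792.32 , - 825/2, - 191,-70, - 613/16, 274/19, 282/11,  407/9,181, 245,428.08,534.74,695  ,  853,908]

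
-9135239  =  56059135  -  65194374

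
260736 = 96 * 2716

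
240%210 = 30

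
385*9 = 3465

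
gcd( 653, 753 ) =1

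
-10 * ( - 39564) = 395640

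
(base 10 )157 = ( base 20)7h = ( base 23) 6J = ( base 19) 85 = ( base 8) 235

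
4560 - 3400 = 1160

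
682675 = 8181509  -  7498834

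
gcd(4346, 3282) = 2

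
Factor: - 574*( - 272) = 156128 = 2^5*7^1 * 17^1*41^1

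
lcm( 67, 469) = 469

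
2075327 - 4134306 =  - 2058979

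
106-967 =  - 861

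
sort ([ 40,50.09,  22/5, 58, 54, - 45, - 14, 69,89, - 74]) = [  -  74, - 45 , - 14,22/5,40,50.09, 54,58, 69,  89 ] 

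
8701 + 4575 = 13276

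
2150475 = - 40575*( -53)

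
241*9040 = 2178640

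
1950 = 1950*1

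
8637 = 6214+2423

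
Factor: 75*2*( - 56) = -8400 = - 2^4* 3^1 * 5^2 * 7^1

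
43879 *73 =3203167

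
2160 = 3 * 720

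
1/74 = 1/74 = 0.01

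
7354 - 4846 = 2508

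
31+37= 68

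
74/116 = 37/58 = 0.64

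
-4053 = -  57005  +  52952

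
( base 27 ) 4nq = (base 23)6gl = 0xdeb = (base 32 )3fb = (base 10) 3563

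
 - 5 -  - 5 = 0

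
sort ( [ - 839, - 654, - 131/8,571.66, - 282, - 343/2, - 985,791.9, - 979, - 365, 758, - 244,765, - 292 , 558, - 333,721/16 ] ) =[ - 985, - 979, - 839,- 654 , - 365, - 333, - 292, - 282, - 244, - 343/2, - 131/8,  721/16,558,  571.66, 758 , 765 , 791.9]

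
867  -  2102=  - 1235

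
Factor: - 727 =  - 727^1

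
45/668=45/668=0.07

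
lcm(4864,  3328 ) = 63232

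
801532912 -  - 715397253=1516930165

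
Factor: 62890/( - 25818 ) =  -3^( -1) *5^1*13^ (-1)*19^1= - 95/39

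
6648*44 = 292512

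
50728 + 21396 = 72124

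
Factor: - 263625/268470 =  - 925/942= -2^( - 1)*3^( - 1 )*5^2*37^1*157^(-1)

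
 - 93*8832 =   -  821376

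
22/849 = 22/849=0.03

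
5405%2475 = 455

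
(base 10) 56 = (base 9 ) 62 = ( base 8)70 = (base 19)2I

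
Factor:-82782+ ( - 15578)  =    -  2^3 * 5^1 * 2459^1  =  - 98360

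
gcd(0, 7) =7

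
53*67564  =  3580892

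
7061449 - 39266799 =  - 32205350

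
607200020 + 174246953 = 781446973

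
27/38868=9/12956=0.00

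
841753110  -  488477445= 353275665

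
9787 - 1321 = 8466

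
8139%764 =499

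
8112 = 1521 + 6591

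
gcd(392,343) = 49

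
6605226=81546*81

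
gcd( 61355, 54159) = 7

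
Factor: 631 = 631^1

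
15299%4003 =3290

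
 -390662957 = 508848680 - 899511637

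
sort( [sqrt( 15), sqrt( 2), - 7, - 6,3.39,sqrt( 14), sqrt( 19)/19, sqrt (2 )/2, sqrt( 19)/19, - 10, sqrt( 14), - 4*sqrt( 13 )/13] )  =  [ - 10, - 7, - 6 ,-4 * sqrt( 13)/13, sqrt( 19)/19, sqrt( 19)/19, sqrt( 2)/2, sqrt( 2 ), 3.39, sqrt( 14 ),sqrt(14),  sqrt ( 15) ] 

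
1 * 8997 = 8997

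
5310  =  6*885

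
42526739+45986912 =88513651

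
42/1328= 21/664 = 0.03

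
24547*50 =1227350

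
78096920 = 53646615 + 24450305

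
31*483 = 14973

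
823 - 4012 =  - 3189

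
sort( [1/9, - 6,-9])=[- 9,-6,  1/9]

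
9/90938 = 9/90938 = 0.00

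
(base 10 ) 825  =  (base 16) 339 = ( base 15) 3A0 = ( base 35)NK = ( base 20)215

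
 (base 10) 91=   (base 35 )2L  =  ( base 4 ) 1123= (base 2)1011011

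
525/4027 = 525/4027 = 0.13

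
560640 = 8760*64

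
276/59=276/59=4.68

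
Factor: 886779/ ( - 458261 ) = -3^2*19^( - 1)* 37^1*89^(  -  1)*271^( - 1) *2663^1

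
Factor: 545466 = 2^1 *3^1 * 90911^1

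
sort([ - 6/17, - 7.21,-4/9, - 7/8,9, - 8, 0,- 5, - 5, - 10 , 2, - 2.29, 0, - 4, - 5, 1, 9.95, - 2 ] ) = [-10, - 8,  -  7.21, - 5, - 5, - 5,-4, - 2.29, - 2, - 7/8 , - 4/9, - 6/17,0, 0, 1, 2, 9,9.95 ]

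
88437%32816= 22805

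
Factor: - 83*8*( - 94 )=62416=2^4 *47^1 * 83^1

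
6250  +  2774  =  9024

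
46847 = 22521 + 24326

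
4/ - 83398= - 2/41699 = - 0.00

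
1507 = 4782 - 3275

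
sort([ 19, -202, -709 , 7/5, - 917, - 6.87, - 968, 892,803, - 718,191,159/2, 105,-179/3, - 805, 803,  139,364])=[ - 968, - 917 , - 805,- 718,-709, - 202,- 179/3,  -  6.87, 7/5, 19,159/2, 105,139, 191, 364,803, 803,  892]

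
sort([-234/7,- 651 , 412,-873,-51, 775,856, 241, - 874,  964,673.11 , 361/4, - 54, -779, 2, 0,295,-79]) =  [-874, - 873, - 779,  -  651,-79, - 54, - 51,-234/7, 0, 2, 361/4, 241, 295,412 , 673.11, 775 , 856, 964] 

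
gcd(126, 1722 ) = 42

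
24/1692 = 2/141  =  0.01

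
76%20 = 16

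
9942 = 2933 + 7009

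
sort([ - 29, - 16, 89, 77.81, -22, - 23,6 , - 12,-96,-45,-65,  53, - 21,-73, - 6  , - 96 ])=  [ - 96,-96,-73, - 65, - 45, - 29,- 23, - 22 ,-21,-16,-12,  -  6,6, 53, 77.81, 89] 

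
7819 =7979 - 160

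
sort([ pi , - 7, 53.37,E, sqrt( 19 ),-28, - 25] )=[ - 28,-25, - 7, E, pi , sqrt( 19),53.37]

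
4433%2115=203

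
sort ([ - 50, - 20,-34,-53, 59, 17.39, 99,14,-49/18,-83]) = [ - 83, - 53,-50, - 34,-20,-49/18, 14, 17.39, 59, 99]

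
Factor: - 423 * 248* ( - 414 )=43430256 = 2^4*3^4* 23^1*31^1*47^1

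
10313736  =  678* 15212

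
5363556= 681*7876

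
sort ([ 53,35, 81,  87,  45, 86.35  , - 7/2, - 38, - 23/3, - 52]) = [-52, - 38, - 23/3, - 7/2, 35,45,53, 81,  86.35, 87 ] 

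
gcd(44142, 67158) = 42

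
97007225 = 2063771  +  94943454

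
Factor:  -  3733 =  - 3733^1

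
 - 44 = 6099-6143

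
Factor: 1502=2^1*751^1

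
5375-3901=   1474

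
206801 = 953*217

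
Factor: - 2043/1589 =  -3^2*7^(-1) = - 9/7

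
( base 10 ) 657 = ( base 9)810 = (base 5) 10112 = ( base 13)3b7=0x291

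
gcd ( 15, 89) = 1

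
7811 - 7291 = 520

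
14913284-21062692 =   -  6149408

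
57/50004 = 19/16668 = 0.00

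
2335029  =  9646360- 7311331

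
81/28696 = 81/28696 = 0.00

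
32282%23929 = 8353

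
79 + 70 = 149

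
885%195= 105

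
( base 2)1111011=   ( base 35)3I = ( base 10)123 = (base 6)323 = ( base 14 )8b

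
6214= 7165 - 951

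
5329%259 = 149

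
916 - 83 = 833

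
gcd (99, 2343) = 33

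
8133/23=8133/23=353.61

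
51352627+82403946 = 133756573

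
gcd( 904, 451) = 1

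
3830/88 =43+23/44 = 43.52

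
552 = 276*2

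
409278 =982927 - 573649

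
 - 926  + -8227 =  - 9153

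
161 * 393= 63273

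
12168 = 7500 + 4668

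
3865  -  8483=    - 4618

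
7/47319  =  7/47319 = 0.00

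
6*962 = 5772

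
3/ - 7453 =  - 3/7453 = - 0.00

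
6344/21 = 6344/21 = 302.10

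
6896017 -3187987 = 3708030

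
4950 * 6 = 29700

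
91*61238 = 5572658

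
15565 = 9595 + 5970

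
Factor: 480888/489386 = 240444/244693  =  2^2*3^2 * 179^( - 1 )*1367^(- 1)*6679^1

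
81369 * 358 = 29130102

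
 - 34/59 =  - 34/59 = - 0.58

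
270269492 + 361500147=631769639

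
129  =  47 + 82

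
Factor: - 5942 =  - 2^1*2971^1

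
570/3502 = 285/1751=   0.16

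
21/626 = 21/626 =0.03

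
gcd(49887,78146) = 1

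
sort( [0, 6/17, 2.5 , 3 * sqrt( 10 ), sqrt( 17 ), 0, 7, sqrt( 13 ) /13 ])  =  [0, 0,  sqrt(13 ) /13, 6/17,2.5,sqrt (17 ), 7, 3*sqrt (10 ) ]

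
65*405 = 26325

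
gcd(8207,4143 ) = 1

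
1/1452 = 1/1452 = 0.00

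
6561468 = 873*7516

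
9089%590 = 239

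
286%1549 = 286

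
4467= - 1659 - - 6126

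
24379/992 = 24 + 571/992 = 24.58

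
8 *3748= 29984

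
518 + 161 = 679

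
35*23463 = 821205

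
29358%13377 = 2604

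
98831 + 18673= 117504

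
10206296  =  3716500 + 6489796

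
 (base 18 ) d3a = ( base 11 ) 3238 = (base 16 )10b4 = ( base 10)4276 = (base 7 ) 15316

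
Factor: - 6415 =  - 5^1  *  1283^1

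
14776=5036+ 9740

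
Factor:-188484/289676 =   -  339/521  =  -3^1*113^1* 521^(-1 ) 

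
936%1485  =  936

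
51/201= 17/67 = 0.25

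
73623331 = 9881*7451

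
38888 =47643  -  8755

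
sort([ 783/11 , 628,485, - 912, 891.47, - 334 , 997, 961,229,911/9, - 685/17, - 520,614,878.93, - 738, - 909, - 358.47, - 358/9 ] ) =[ - 912, - 909, - 738, - 520 , - 358.47 , - 334, - 685/17, - 358/9,783/11,911/9  ,  229,485,614,628, 878.93 , 891.47,  961, 997 ] 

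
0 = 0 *52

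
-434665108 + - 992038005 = -1426703113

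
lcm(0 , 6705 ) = 0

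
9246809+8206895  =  17453704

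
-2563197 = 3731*(  -  687 ) 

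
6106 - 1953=4153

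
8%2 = 0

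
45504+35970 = 81474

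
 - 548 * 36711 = - 20117628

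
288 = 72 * 4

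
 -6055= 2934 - 8989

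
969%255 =204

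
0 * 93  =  0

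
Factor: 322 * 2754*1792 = 2^10* 3^4*7^2*17^1*23^1 = 1589124096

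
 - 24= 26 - 50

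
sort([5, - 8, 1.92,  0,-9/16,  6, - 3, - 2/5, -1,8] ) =[ - 8, -3,- 1, - 9/16,-2/5, 0, 1.92,5,6,8 ] 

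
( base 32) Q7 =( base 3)1011002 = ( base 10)839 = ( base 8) 1507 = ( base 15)3ae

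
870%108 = 6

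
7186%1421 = 81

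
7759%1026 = 577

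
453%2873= 453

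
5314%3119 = 2195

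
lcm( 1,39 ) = 39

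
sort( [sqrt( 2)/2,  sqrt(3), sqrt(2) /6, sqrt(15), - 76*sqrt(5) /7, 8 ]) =[ - 76*sqrt( 5)/7, sqrt(2)/6, sqrt(2)/2,sqrt(3), sqrt(15) , 8]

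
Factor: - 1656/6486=-12/47= -2^2*3^1*47^(-1)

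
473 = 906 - 433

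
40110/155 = 8022/31 = 258.77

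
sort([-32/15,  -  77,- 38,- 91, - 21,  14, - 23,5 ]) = [- 91,-77, - 38, - 23, -21,-32/15,5,14 ]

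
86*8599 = 739514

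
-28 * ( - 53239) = 1490692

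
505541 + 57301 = 562842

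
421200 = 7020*60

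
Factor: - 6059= -73^1*83^1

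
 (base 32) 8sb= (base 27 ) CD0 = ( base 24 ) FJ3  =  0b10001110001011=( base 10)9099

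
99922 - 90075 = 9847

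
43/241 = 43/241 = 0.18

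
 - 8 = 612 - 620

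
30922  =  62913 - 31991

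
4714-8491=  -  3777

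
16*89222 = 1427552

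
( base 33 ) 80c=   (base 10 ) 8724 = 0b10001000010100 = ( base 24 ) F3C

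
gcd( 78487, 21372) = 1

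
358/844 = 179/422=0.42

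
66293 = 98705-32412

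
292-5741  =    -  5449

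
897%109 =25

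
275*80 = 22000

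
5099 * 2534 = 12920866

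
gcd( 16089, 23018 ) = 1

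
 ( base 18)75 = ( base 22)5L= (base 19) 6H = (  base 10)131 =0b10000011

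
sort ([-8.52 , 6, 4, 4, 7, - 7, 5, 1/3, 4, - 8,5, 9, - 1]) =[ - 8.52, - 8, - 7,-1, 1/3, 4, 4, 4,  5, 5,6,7,9 ] 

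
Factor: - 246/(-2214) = 1/9 = 3^( - 2 )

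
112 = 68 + 44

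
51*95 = 4845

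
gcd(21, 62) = 1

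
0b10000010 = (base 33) 3V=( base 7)244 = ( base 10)130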